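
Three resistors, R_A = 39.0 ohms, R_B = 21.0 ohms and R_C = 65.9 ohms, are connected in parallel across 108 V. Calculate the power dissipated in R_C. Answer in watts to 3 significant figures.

Parallel branches share the same voltage; P = V²/R gives the branch power in one step.
P_R_C = V² / R_C = (108)² / 65.9 Ω = 177.0 W

177 W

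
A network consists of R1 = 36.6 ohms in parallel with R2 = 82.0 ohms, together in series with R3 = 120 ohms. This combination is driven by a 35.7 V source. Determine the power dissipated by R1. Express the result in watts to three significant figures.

Combine R1 and R2 into their parallel equivalent first, reducing the network to two series resistors.
R_p = (36.6×82.0)/(36.6+82.0) = 25.31 Ω
R_total = R_p + 120 = 25.31 + 120 = 145.3 Ω
I = V / R_total = 35.7 / 145.3 = 0.2457 A
Voltage across the parallel pair: V_p = I × R_p = 0.2457 × 25.31 = 6.217 V
Use P = V²/R for R1 with V = V_p.
P_R1 = (6.217)² / 36.6 = 1.056 W

1.06 W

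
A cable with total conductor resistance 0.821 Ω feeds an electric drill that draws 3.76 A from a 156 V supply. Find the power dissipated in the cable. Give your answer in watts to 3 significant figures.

11.6 W

The cable is a series resistance carrying the load current; its dissipation is I²R_line.
The cable carries the full 3.76 A.
P_line = I² R_line = (3.760)² × 0.821 = 11.61 W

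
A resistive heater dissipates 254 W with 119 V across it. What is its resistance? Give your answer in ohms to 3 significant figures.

Rearranging the power relation for the two known quantities gives R = V² / P.
R = (119)² / 254 = 55.75 Ω

55.8 Ω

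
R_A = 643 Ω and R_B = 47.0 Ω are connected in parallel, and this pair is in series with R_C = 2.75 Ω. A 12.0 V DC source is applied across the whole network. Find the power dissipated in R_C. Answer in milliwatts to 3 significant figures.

Collapse the R_A‖R_B pair into one equivalent R_p; then R_p and R_C form a series string.
R_p = (643×47.0)/(643+47.0) = 43.80 Ω
R_total = R_p + 2.75 = 43.80 + 2.75 = 46.55 Ω
I = V / R_total = 12.0 / 46.55 = 0.2578 A
All the supply current flows through R_C; use P = I²R_C.
P_R_C = (0.2578)² × 2.75 = 0.1828 W

183 mW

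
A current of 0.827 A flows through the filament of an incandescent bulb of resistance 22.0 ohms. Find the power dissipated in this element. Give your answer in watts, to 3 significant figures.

15.0 W

Current and resistance are given, so P = I²R is the direct form.
P = (0.8270 A)² × 22.0 Ω = 15.05 W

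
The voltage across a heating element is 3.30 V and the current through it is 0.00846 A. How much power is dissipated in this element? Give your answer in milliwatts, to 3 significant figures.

27.9 mW

Since both terminal voltage and current are stated, P = V I gives the power in one step.
P = 3.30 V × 0.008460 A = 0.02792 W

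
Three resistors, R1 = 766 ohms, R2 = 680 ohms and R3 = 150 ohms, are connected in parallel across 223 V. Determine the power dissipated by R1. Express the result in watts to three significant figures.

64.9 W

Every branch has 223 V across it, so for R1 the power is simply V²/R.
P_R1 = V² / R1 = (223)² / 766 Ω = 64.92 W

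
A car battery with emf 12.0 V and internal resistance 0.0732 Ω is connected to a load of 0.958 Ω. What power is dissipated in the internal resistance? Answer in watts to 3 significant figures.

9.91 W

The source's internal resistance is just another series element carrying I; its dissipation is I²r.
I = ε / (r + R) = 12.0 / (0.0732 + 0.958) = 11.64 A
P_int = I² r = (11.64)² × 0.0732 = 9.913 W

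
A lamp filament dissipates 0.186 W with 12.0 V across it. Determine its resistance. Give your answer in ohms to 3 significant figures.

From P = V I = I²R = V²/R, with the two given quantities we get R = V² / P.
R = (12.0)² / 0.186 = 774.2 Ω

774 Ω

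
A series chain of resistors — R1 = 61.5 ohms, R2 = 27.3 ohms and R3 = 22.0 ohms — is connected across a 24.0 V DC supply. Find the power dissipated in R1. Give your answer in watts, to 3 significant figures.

Series elements share the same current, so find I first, then use P = I²R.
R_total = 61.5 + 27.3 + 22.0 = 110.8 Ω
I = V / R_total = 24.0 / 110.8 = 0.2166 A
P_R1 = I² × R1 = (0.2166)² × 61.5 = 2.885 W

2.89 W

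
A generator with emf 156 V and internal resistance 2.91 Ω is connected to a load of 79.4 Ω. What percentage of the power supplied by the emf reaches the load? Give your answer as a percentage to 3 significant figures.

η = P_load/(P_load+P_int) = I²R/(I²R+I²r) = R/(R+r) — the I² cancels for series elements.
η = R / (R + r) = 79.4 / (79.4 + 2.91) = 0.9646

96.5 %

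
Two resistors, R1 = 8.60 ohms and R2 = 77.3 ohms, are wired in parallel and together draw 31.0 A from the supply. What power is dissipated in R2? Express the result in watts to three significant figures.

745 W

The branches share the same voltage, but only the total current is given — find V from the equivalent resistance first.
1/R_eq = 1/8.60 + 1/77.3 ⇒ R_eq = 7.739 Ω
V = I_total × R_eq = 31.00 × 7.739 = 239.9 V
P_R2 = V² / R2 = (239.9)² / 77.3 = 744.6 W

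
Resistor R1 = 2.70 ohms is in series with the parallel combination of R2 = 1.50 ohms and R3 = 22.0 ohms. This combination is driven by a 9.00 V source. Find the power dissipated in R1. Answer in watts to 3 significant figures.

Replace R2 and R3 with their parallel equivalent so the circuit becomes R1 in series with R_p.
R_p = (1.50×22.0)/(1.50+22.0) = 1.404 Ω
R_total = 2.70 + 1.404 = 4.104 Ω
I = V / R_total = 9.00 / 4.104 = 2.193 A
All the current flows through R1; use P = I²R.
P_R1 = (2.193)² × 2.70 = 12.98 W

13.0 W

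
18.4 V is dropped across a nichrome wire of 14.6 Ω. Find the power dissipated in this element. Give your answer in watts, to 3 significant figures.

Voltage and resistance are given, so P = V²/R is the one-step route.
P = (18.4 V)² / 14.6 Ω = 23.19 W

23.2 W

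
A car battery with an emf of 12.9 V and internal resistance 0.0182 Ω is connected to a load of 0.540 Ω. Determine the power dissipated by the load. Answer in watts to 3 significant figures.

288 W

The internal resistance and the load are in series, so the same I flows through both; get I from ε/(r+R), then I²R for the load.
I = ε / (r + R) = 12.9 / (0.0182 + 0.540) = 23.11 A
P_load = I² R = (23.11)² × 0.540 = 288.4 W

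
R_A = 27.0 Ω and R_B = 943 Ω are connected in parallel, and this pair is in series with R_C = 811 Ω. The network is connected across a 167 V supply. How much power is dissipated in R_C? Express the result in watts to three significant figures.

First find R_p for the parallel pair, then treat R_p + R_C as a series loop.
R_p = (27.0×943)/(27.0+943) = 26.25 Ω
R_total = R_p + 811 = 26.25 + 811 = 837.2 Ω
I = V / R_total = 167 / 837.2 = 0.1995 A
R_C carries the full series current, so P = I²R.
P_R_C = (0.1995)² × 811 = 32.27 W

32.3 W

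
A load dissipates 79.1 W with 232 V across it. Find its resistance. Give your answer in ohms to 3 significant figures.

680 Ω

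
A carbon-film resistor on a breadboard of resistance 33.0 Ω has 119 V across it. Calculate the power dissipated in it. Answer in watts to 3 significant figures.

Voltage and resistance are given, so P = V²/R is the one-step route.
P = (119 V)² / 33.0 Ω = 429.1 W

429 W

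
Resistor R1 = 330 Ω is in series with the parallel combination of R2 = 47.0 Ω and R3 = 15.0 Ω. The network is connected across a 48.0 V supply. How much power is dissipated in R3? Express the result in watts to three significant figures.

0.170 W

Replace R2 and R3 with their parallel equivalent so the circuit becomes R1 in series with R_p.
R_p = (47.0×15.0)/(47.0+15.0) = 11.37 Ω
R_total = 330 + 11.37 = 341.4 Ω
I = V / R_total = 48.0 / 341.4 = 0.1406 A
Voltage across the parallel pair: V_p = I × R_p = 0.1406 × 11.37 = 1.599 V
R3 is across V_p, so use P = V²/R for that branch.
P_R3 = (1.599)² / 15.0 = 0.1704 W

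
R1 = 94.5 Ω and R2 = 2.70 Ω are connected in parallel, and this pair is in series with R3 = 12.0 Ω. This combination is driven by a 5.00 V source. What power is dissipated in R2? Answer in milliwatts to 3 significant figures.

298 mW

Combine R1 and R2 into their parallel equivalent first, reducing the network to two series resistors.
R_p = (94.5×2.70)/(94.5+2.70) = 2.625 Ω
R_total = R_p + 12.0 = 2.625 + 12.0 = 14.62 Ω
I = V / R_total = 5.00 / 14.62 = 0.3419 A
Voltage across the parallel pair: V_p = I × R_p = 0.3419 × 2.625 = 0.8974 V
Use P = V²/R for R2 with V = V_p.
P_R2 = (0.8974)² / 2.70 = 0.2983 W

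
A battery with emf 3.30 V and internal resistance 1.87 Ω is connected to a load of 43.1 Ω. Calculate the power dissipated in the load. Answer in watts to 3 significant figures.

0.232 W

The internal resistance and the load are in series, so the same I flows through both; get I from ε/(r+R), then I²R for the load.
I = ε / (r + R) = 3.30 / (1.87 + 43.1) = 0.07338 A
P_load = I² R = (0.07338)² × 43.1 = 0.2321 W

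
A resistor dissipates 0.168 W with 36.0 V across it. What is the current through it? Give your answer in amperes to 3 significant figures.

From P = V I = I²R = V²/R, with the two given quantities we get I = P / V.
I = 0.168 / 36.0 = 0.004667 A

0.00467 A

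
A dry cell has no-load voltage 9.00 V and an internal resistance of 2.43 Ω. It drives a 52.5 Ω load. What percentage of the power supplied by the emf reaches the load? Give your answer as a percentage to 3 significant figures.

95.6 %

The source delivers εI, of which I²R reaches the load and I²r is lost; since I is common, η = R/(R+r).
η = R / (R + r) = 52.5 / (52.5 + 2.43) = 0.9558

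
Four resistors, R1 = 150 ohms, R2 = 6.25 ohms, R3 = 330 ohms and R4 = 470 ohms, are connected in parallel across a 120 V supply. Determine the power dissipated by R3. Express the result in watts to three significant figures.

43.6 W

Every branch has 120 V across it, so for R3 the power is simply V²/R.
P_R3 = V² / R3 = (120)² / 330 Ω = 43.64 W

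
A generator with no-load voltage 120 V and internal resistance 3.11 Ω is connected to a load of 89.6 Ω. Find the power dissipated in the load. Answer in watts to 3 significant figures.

150 W

Load and internal resistance form a series loop — compute the loop current, then the load power via I²R.
I = ε / (r + R) = 120 / (3.11 + 89.6) = 1.294 A
P_load = I² R = (1.294)² × 89.6 = 150.1 W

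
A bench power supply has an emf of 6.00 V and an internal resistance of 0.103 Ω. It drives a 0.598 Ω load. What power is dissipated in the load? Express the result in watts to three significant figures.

43.8 W

The internal resistance and the load are in series, so the same I flows through both; get I from ε/(r+R), then I²R for the load.
I = ε / (r + R) = 6.00 / (0.103 + 0.598) = 8.559 A
P_load = I² R = (8.559)² × 0.598 = 43.81 W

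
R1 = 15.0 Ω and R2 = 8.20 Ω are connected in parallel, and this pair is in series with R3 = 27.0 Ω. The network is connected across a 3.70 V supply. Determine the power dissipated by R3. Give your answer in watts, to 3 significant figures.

0.354 W

Reduce the parallel combination to a single R_p; the circuit then becomes R_p in series with the remaining resistor.
R_p = (15.0×8.20)/(15.0+8.20) = 5.302 Ω
R_total = R_p + 27.0 = 5.302 + 27.0 = 32.30 Ω
I = V / R_total = 3.70 / 32.30 = 0.1145 A
R3 is the series element, so its power is I²R.
P_R3 = (0.1145)² × 27.0 = 0.3543 W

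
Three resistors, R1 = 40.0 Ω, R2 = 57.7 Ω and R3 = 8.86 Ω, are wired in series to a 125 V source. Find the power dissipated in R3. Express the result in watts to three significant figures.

Series elements share the same current, so find I first, then use P = I²R.
R_total = 40.0 + 57.7 + 8.86 = 106.6 Ω
I = V / R_total = 125 / 106.6 = 1.173 A
P_R3 = I² × R3 = (1.173)² × 8.86 = 12.19 W

12.2 W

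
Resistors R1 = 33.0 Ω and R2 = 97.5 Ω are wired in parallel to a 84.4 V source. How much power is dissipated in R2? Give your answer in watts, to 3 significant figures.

73.1 W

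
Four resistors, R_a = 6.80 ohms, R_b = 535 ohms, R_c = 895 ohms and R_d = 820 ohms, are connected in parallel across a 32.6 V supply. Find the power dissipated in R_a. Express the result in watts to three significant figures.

The supply voltage appears across each parallel branch — just use P = V²/R_a.
P_R_a = V² / R_a = (32.6)² / 6.80 Ω = 156.3 W

156 W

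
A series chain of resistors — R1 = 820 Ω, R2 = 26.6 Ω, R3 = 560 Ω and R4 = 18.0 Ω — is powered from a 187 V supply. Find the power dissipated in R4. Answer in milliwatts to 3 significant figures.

310 mW

Every series element carries the same I. Get I from the total resistance, then P = I² × R4.
R_total = 820 + 26.6 + 560 + 18.0 = 1425 Ω
I = V / R_total = 187 / 1425 = 0.1313 A
P_R4 = I² × R4 = (0.1313)² × 18.0 = 0.3101 W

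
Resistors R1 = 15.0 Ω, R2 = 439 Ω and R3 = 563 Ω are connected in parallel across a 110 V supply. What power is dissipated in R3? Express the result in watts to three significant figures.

21.5 W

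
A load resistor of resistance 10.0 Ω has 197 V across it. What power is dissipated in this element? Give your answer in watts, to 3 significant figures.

With V across and R both known, P = V²/R gives the dissipation directly.
P = (197 V)² / 10.0 Ω = 3881 W

3880 W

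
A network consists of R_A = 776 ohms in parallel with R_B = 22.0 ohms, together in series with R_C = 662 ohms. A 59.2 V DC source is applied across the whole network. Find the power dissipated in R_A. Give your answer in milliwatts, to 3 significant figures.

4.43 mW

Collapse the R_A‖R_B pair into one equivalent R_p; then R_p and R_C form a series string.
R_p = (776×22.0)/(776+22.0) = 21.39 Ω
R_total = R_p + 662 = 21.39 + 662 = 683.4 Ω
I = V / R_total = 59.2 / 683.4 = 0.08663 A
Voltage across the parallel pair: V_p = I × R_p = 0.08663 × 21.39 = 1.853 V
Use P = V²/R for R_A with V = V_p.
P_R_A = (1.853)² / 776 = 0.004426 W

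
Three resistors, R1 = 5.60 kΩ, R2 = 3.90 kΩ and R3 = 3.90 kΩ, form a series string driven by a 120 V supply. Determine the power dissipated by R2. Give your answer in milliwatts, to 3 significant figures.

313 mW

Since the resistors are in series they all carry the loop current I = V/R_total; the power in any one is I²R.
R_total = (5.60 + 3.90 + 3.90) kΩ = 13400 Ω
I = V / R_total = 120 / 13400 = 0.008955 A
P_R2 = I² × R2 = (0.008955)² × 3900 = 0.3128 W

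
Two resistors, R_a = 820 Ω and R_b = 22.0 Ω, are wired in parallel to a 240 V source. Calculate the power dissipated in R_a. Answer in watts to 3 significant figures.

70.2 W

Every branch has 240 V across it, so for R_a the power is simply V²/R.
P_R_a = V² / R_a = (240)² / 820 Ω = 70.24 W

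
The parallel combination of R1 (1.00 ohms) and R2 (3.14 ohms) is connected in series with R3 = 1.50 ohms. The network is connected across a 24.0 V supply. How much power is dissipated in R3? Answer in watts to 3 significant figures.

Combine R1 and R2 into their parallel equivalent first, reducing the network to two series resistors.
R_p = (1.00×3.14)/(1.00+3.14) = 0.7585 Ω
R_total = R_p + 1.50 = 0.7585 + 1.50 = 2.258 Ω
I = V / R_total = 24.0 / 2.258 = 10.63 A
R3 is the series element, so its power is I²R.
P_R3 = (10.63)² × 1.50 = 169.4 W

169 W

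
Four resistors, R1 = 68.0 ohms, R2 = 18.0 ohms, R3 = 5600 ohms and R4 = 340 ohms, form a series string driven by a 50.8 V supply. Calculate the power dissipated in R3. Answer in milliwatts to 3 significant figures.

398 mW

In a series string the same current flows through every resistor — find that current, then P = I²R for the one we want.
R_total = 68.0 + 18.0 + 5600 + 340 = 6026 Ω
I = V / R_total = 50.8 / 6026 = 0.008430 A
P_R3 = I² × R3 = (0.008430)² × 5600 = 0.3980 W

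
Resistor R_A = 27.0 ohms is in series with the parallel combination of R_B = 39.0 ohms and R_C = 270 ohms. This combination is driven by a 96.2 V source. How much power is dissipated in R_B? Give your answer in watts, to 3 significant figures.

73.9 W

Replace R_B and R_C with their parallel equivalent so the circuit becomes R_A in series with R_p.
R_p = (39.0×270)/(39.0+270) = 34.08 Ω
R_total = 27.0 + 34.08 = 61.08 Ω
I = V / R_total = 96.2 / 61.08 = 1.575 A
Voltage across the parallel pair: V_p = I × R_p = 1.575 × 34.08 = 53.67 V
R_B sees V_p directly, so P = V_p² / R_B.
P_R_B = (53.67)² / 39.0 = 73.87 W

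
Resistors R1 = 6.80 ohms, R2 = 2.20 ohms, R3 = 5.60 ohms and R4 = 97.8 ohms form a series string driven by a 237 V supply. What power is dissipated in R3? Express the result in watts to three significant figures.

24.9 W

The current is common to all series resistors; compute it, then apply P = I²R for the target.
R_total = 6.80 + 2.20 + 5.60 + 97.8 = 112.4 Ω
I = V / R_total = 237 / 112.4 = 2.109 A
P_R3 = I² × R3 = (2.109)² × 5.60 = 24.90 W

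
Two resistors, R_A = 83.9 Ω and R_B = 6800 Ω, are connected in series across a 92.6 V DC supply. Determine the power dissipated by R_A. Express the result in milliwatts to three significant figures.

15.2 mW

In a series string the same current flows through every resistor — find that current, then P = I²R for the one we want.
R_total = 83.9 + 6800 = 6884 Ω
I = V / R_total = 92.6 / 6884 = 0.01345 A
P_R_A = I² × R_A = (0.01345)² × 83.9 = 0.01518 W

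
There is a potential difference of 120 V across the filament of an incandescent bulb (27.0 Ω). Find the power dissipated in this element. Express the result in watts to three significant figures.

533 W

V and R are stated; P = V²/R avoids computing the current.
P = (120 V)² / 27.0 Ω = 533.3 W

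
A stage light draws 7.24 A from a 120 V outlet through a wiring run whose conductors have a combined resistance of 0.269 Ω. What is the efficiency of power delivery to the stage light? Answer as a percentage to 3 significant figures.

98.4 %

The wiring run carries the full 7.24 A.
P_line = I² R_line = (7.240)² × 0.269 = 14.10 W
P_source = V I = 120 × 7.240 = 868.8 W; P_load = 854.7 W
η = P_load / P_source = 854.7 / 868.8 = 0.9838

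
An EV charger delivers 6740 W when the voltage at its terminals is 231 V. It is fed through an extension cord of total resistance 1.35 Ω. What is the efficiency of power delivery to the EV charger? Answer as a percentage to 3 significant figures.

85.4 %

I = P / V = 6740 / 231 = 29.18 A through the extension cord.
P_line = I² R_line = (29.18)² × 1.35 = 1149 W
P_source = P_load + P_line = 6740 + 1149 = 7889 W
η = P_load / P_source = 6740 / 7889 = 0.8543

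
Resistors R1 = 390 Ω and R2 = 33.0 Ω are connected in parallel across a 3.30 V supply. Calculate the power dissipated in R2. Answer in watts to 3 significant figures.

The supply voltage appears across each parallel branch — just use P = V²/R2.
P_R2 = V² / R2 = (3.30)² / 33.0 Ω = 0.3300 W

0.330 W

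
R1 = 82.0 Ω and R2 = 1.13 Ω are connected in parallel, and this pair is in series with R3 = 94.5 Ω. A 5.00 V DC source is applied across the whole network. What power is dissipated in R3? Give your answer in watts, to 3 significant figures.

First find R_p for the parallel pair, then treat R_p + R3 as a series loop.
R_p = (82.0×1.13)/(82.0+1.13) = 1.115 Ω
R_total = R_p + 94.5 = 1.115 + 94.5 = 95.61 Ω
I = V / R_total = 5.00 / 95.61 = 0.05229 A
R3 carries the full series current, so P = I²R.
P_R3 = (0.05229)² × 94.5 = 0.2584 W

0.258 W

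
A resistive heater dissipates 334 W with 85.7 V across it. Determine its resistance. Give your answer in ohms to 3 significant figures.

22.0 Ω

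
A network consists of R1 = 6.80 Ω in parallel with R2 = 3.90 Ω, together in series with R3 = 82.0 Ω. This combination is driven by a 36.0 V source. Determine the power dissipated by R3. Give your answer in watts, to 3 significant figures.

Collapse the R1‖R2 pair into one equivalent R_p; then R_p and R3 form a series string.
R_p = (6.80×3.90)/(6.80+3.90) = 2.479 Ω
R_total = R_p + 82.0 = 2.479 + 82.0 = 84.48 Ω
I = V / R_total = 36.0 / 84.48 = 0.4261 A
R3 carries the full series current, so P = I²R.
P_R3 = (0.4261)² × 82.0 = 14.89 W

14.9 W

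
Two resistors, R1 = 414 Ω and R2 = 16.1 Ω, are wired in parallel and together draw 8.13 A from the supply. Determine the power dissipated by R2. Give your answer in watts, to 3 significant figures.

The branches share the same voltage, but only the total current is given — find V from the equivalent resistance first.
1/R_eq = 1/414 + 1/16.1 ⇒ R_eq = 15.50 Ω
V = I_total × R_eq = 8.130 × 15.50 = 126.0 V
P_R2 = V² / R2 = (126.0)² / 16.1 = 986.0 W

986 W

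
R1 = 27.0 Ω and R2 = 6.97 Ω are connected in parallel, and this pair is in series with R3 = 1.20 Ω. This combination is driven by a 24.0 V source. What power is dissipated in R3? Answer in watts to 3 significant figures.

15.2 W

First find R_p for the parallel pair, then treat R_p + R3 as a series loop.
R_p = (27.0×6.97)/(27.0+6.97) = 5.540 Ω
R_total = R_p + 1.20 = 5.540 + 1.20 = 6.740 Ω
I = V / R_total = 24.0 / 6.740 = 3.561 A
R3 carries the full series current, so P = I²R.
P_R3 = (3.561)² × 1.20 = 15.22 W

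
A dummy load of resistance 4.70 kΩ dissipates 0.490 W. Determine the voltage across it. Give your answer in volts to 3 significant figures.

48.0 V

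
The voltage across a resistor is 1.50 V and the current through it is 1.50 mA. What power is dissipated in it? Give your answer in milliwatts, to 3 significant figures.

2.25 mW

With V and I both given, power follows immediately from P = V I.
P = 1.50 V × 0.001500 A = 0.002250 W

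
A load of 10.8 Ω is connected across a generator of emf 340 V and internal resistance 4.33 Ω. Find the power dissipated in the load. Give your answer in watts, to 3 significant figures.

5450 W

Find the circuit current first, then P = I²R for the load (series elements share I).
I = ε / (r + R) = 340 / (4.33 + 10.8) = 22.47 A
P_load = I² R = (22.47)² × 10.8 = 5454 W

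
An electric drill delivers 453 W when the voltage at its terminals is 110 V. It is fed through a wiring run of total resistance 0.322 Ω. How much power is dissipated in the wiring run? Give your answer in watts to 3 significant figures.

5.46 W

Only the current and the line resistance are needed for the I²R loss.
I = P / V = 453 / 110 = 4.118 A through the wiring run.
P_line = I² R_line = (4.118)² × 0.322 = 5.461 W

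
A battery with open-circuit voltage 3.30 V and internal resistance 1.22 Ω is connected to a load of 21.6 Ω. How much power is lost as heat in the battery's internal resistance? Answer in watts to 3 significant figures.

r is in series with the load, so it carries the full circuit current — the loss in it is I²r.
I = ε / (r + R) = 3.30 / (1.22 + 21.6) = 0.1446 A
P_int = I² r = (0.1446)² × 1.22 = 0.02551 W

0.0255 W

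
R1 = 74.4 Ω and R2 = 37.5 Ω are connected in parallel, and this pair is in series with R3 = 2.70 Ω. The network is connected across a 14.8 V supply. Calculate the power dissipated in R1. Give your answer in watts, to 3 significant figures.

2.40 W

Collapse the R1‖R2 pair into one equivalent R_p; then R_p and R3 form a series string.
R_p = (74.4×37.5)/(74.4+37.5) = 24.93 Ω
R_total = R_p + 2.70 = 24.93 + 2.70 = 27.63 Ω
I = V / R_total = 14.8 / 27.63 = 0.5356 A
Voltage across the parallel pair: V_p = I × R_p = 0.5356 × 24.93 = 13.35 V
R1 sits across V_p; its power is V_p²/R.
P_R1 = (13.35)² / 74.4 = 2.397 W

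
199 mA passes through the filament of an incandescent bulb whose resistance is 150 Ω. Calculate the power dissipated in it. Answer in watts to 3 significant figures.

5.94 W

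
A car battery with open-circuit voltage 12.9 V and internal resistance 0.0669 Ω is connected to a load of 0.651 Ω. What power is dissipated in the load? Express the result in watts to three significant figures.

210 W

The internal resistance and the load are in series, so the same I flows through both; get I from ε/(r+R), then I²R for the load.
I = ε / (r + R) = 12.9 / (0.0669 + 0.651) = 17.97 A
P_load = I² R = (17.97)² × 0.651 = 210.2 W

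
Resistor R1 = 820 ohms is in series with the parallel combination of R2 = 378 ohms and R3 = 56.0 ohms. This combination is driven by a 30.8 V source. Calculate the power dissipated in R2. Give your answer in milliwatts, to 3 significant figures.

First combine the parallel branches into one equivalent R_p, then R1 + R_p is a series pair.
R_p = (378×56.0)/(378+56.0) = 48.77 Ω
R_total = 820 + 48.77 = 868.8 Ω
I = V / R_total = 30.8 / 868.8 = 0.03545 A
Voltage across the parallel pair: V_p = I × R_p = 0.03545 × 48.77 = 1.729 V
R2 sees V_p directly, so P = V_p² / R2.
P_R2 = (1.729)² / 378 = 0.007910 W

7.91 mW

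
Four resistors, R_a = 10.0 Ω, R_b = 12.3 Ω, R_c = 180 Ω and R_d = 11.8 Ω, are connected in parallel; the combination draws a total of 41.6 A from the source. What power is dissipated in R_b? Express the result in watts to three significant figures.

1910 W

The branches share the same voltage, but only the total current is given — find V from the equivalent resistance first.
1/R_eq = 1/10.0 + 1/12.3 + 1/180 + 1/11.8 ⇒ R_eq = 3.682 Ω
V = I_total × R_eq = 41.60 × 3.682 = 153.2 V
P_R_b = V² / R_b = (153.2)² / 12.3 = 1907 W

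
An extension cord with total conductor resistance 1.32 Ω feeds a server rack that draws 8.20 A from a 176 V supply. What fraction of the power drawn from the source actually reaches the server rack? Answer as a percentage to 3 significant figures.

The extension cord carries the full 8.20 A.
P_line = I² R_line = (8.200)² × 1.32 = 88.76 W
P_source = V I = 176 × 8.200 = 1443 W; P_load = 1354 W
η = P_load / P_source = 1354 / 1443 = 0.9385

93.8 %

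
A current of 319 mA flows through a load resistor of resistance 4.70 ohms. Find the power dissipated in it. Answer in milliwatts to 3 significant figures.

478 mW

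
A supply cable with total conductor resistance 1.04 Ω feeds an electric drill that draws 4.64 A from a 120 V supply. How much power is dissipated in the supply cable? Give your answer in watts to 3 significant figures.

Line loss is just I²R for the cable — we know both I and R_line directly.
The supply cable carries the full 4.64 A.
P_line = I² R_line = (4.640)² × 1.04 = 22.39 W

22.4 W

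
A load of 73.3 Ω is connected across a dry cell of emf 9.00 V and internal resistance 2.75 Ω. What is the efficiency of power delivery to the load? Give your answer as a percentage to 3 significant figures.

η = P_load/(P_load+P_int) = I²R/(I²R+I²r) = R/(R+r) — the I² cancels for series elements.
η = R / (R + r) = 73.3 / (73.3 + 2.75) = 0.9638

96.4 %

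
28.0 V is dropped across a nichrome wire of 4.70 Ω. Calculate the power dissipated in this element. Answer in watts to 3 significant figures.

Voltage and resistance are given, so P = V²/R is the one-step route.
P = (28.0 V)² / 4.70 Ω = 166.8 W

167 W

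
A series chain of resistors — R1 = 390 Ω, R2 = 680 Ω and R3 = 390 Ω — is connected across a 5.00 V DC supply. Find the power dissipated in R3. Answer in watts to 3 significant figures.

0.00457 W

Series elements share the same current, so find I first, then use P = I²R.
R_total = 390 + 680 + 390 = 1460 Ω
I = V / R_total = 5.00 / 1460 = 0.003425 A
P_R3 = I² × R3 = (0.003425)² × 390 = 0.004574 W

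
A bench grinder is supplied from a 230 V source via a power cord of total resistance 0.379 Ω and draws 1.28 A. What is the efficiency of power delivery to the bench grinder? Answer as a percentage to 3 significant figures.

The power cord carries the full 1.28 A.
P_line = I² R_line = (1.280)² × 0.379 = 0.6210 W
P_source = V I = 230 × 1.280 = 294.4 W; P_load = 293.8 W
η = P_load / P_source = 293.8 / 294.4 = 0.9979

99.8 %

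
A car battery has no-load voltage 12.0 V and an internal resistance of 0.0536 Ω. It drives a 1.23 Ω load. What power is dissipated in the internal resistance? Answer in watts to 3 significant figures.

Internal loss is I²r, with I set by the total series resistance r+R.
I = ε / (r + R) = 12.0 / (0.0536 + 1.23) = 9.349 A
P_int = I² r = (9.349)² × 0.0536 = 4.685 W

4.68 W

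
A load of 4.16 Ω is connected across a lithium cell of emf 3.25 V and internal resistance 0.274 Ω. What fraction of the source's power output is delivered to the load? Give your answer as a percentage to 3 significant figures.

93.8 %

The source delivers εI, of which I²R reaches the load and I²r is lost; since I is common, η = R/(R+r).
η = R / (R + r) = 4.16 / (4.16 + 0.274) = 0.9382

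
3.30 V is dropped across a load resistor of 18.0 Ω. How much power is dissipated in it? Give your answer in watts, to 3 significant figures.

0.605 W

V and R are stated; P = V²/R avoids computing the current.
P = (3.30 V)² / 18.0 Ω = 0.6050 W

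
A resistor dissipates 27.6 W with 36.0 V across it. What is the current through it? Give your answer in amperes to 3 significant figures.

Rearranging the power relation for the two known quantities gives I = P / V.
I = 27.6 / 36.0 = 0.7667 A

0.767 A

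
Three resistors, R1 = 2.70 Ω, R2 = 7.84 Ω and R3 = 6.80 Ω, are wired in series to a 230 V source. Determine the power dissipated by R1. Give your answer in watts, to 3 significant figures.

The current is common to all series resistors; compute it, then apply P = I²R for the target.
R_total = 2.70 + 7.84 + 6.80 = 17.34 Ω
I = V / R_total = 230 / 17.34 = 13.26 A
P_R1 = I² × R1 = (13.26)² × 2.70 = 475.0 W

475 W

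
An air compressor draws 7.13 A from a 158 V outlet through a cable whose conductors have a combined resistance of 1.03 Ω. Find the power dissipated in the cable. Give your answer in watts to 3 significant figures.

The cable and load are in series, so the same current flows in both; the loss is I²R_line.
The cable carries the full 7.13 A.
P_line = I² R_line = (7.130)² × 1.03 = 52.36 W

52.4 W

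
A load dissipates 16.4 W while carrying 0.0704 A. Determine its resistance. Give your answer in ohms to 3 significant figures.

3310 Ω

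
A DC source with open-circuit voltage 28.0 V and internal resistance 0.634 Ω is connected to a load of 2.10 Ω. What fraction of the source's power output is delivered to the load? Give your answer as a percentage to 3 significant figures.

76.8 %

Both r and R carry the same current, so the power split is just the resistance split: η = R/(R+r).
η = R / (R + r) = 2.10 / (2.10 + 0.634) = 0.7681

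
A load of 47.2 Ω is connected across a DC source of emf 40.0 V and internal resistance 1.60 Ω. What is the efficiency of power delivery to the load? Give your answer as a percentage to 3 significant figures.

96.7 %

η = P_load/(P_load+P_int) = I²R/(I²R+I²r) = R/(R+r) — the I² cancels for series elements.
η = R / (R + r) = 47.2 / (47.2 + 1.60) = 0.9672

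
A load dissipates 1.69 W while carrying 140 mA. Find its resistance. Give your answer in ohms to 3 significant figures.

86.2 Ω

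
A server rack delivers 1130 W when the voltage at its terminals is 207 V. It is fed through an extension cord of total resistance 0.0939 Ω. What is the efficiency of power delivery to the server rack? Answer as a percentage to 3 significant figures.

I = P / V = 1130 / 207 = 5.459 A through the extension cord.
P_line = I² R_line = (5.459)² × 0.0939 = 2.798 W
P_source = P_load + P_line = 1130 + 2.798 = 1133 W
η = P_load / P_source = 1130 / 1133 = 0.9975

99.8 %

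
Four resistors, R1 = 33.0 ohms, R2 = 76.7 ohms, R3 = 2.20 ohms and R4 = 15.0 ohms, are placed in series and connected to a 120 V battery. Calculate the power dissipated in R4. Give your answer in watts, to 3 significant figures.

13.4 W

The current is common to all series resistors; compute it, then apply P = I²R for the target.
R_total = 33.0 + 76.7 + 2.20 + 15.0 = 126.9 Ω
I = V / R_total = 120 / 126.9 = 0.9456 A
P_R4 = I² × R4 = (0.9456)² × 15.0 = 13.41 W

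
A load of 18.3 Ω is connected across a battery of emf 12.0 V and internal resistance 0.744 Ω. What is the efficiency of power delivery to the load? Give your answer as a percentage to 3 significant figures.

96.1 %

Both r and R carry the same current, so the power split is just the resistance split: η = R/(R+r).
η = R / (R + r) = 18.3 / (18.3 + 0.744) = 0.9609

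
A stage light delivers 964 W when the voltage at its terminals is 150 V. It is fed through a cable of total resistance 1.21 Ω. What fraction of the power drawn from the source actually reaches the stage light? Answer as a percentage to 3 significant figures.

I = P / V = 964 / 150 = 6.427 A through the cable.
P_line = I² R_line = (6.427)² × 1.21 = 49.98 W
P_source = P_load + P_line = 964.0 + 49.98 = 1014 W
η = P_load / P_source = 964.0 / 1014 = 0.9507

95.1 %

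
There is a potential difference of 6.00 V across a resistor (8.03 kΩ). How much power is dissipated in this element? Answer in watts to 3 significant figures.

0.00448 W

We know the drop across the element and its resistance — P = V²/R, one step.
P = (6.00 V)² / 8030 Ω = 0.004483 W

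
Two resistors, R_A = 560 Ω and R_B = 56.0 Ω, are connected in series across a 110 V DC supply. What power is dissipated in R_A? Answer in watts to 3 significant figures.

17.9 W

Every series element carries the same I. Get I from the total resistance, then P = I² × R_A.
R_total = 560 + 56.0 = 616.0 Ω
I = V / R_total = 110 / 616.0 = 0.1786 A
P_R_A = I² × R_A = (0.1786)² × 560 = 17.86 W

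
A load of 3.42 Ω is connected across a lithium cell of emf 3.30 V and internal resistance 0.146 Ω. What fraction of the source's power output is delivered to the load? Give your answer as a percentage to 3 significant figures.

95.9 %

Both r and R carry the same current, so the power split is just the resistance split: η = R/(R+r).
η = R / (R + r) = 3.42 / (3.42 + 0.146) = 0.9591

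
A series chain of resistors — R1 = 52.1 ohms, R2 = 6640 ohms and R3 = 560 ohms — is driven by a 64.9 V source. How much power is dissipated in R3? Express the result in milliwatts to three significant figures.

44.8 mW

In a series string the same current flows through every resistor — find that current, then P = I²R for the one we want.
R_total = 52.1 + 6640 + 560 = 7252 Ω
I = V / R_total = 64.9 / 7252 = 0.008949 A
P_R3 = I² × R3 = (0.008949)² × 560 = 0.04485 W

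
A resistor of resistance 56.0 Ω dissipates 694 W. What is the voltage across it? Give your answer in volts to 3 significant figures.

197 V

Rearranging the power relation for the two known quantities gives V = √(P R).
V = √(694 × 56.0) = 197.1 V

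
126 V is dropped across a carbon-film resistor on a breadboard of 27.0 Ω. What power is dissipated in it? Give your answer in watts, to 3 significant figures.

588 W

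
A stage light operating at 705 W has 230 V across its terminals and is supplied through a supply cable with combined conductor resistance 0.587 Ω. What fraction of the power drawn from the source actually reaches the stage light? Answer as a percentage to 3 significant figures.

99.2 %

I = P / V = 705 / 230 = 3.065 A through the supply cable.
P_line = I² R_line = (3.065)² × 0.587 = 5.515 W
P_source = P_load + P_line = 705.0 + 5.515 = 710.5 W
η = P_load / P_source = 705.0 / 710.5 = 0.9922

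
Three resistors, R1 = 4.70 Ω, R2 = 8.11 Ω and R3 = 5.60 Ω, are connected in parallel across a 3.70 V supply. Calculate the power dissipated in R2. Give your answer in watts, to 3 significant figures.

1.69 W

The supply voltage appears across each parallel branch — just use P = V²/R2.
P_R2 = V² / R2 = (3.70)² / 8.11 Ω = 1.688 W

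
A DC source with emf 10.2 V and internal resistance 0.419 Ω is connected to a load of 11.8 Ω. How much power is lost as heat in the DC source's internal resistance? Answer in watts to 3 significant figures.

0.292 W

r is in series with the load, so it carries the full circuit current — the loss in it is I²r.
I = ε / (r + R) = 10.2 / (0.419 + 11.8) = 0.8348 A
P_int = I² r = (0.8348)² × 0.419 = 0.2920 W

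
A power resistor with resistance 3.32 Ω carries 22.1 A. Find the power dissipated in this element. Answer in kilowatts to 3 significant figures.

With I and R stated, P = I²R applies in one step.
P = (22.10 A)² × 3.32 Ω = 1622 W

1.62 kW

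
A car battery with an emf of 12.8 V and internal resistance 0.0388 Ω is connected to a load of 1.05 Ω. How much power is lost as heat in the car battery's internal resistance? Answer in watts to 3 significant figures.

Internal loss is I²r, with I set by the total series resistance r+R.
I = ε / (r + R) = 12.8 / (0.0388 + 1.05) = 11.76 A
P_int = I² r = (11.76)² × 0.0388 = 5.362 W

5.36 W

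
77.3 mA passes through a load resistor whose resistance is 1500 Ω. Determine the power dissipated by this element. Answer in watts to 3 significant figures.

8.96 W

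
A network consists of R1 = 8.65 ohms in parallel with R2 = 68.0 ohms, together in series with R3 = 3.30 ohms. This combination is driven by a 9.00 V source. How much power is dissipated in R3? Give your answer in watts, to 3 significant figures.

Reduce the parallel combination to a single R_p; the circuit then becomes R_p in series with the remaining resistor.
R_p = (8.65×68.0)/(8.65+68.0) = 7.674 Ω
R_total = R_p + 3.30 = 7.674 + 3.30 = 10.97 Ω
I = V / R_total = 9.00 / 10.97 = 0.8201 A
R3 is the series element, so its power is I²R.
P_R3 = (0.8201)² × 3.30 = 2.220 W

2.22 W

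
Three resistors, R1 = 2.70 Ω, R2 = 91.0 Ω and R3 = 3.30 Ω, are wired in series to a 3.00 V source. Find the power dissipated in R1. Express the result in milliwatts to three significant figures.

2.58 mW

Series elements share the same current, so find I first, then use P = I²R.
R_total = 2.70 + 91.0 + 3.30 = 97.00 Ω
I = V / R_total = 3.00 / 97.00 = 0.03093 A
P_R1 = I² × R1 = (0.03093)² × 2.70 = 0.002583 W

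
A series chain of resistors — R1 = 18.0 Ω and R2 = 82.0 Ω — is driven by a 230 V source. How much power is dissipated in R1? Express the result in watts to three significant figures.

Series elements share the same current, so find I first, then use P = I²R.
R_total = 18.0 + 82.0 = 100.0 Ω
I = V / R_total = 230 / 100.0 = 2.300 A
P_R1 = I² × R1 = (2.300)² × 18.0 = 95.22 W

95.2 W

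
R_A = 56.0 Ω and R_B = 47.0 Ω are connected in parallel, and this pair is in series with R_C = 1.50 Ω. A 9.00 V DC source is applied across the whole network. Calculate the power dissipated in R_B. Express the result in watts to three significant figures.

1.54 W

First find R_p for the parallel pair, then treat R_p + R_C as a series loop.
R_p = (56.0×47.0)/(56.0+47.0) = 25.55 Ω
R_total = R_p + 1.50 = 25.55 + 1.50 = 27.05 Ω
I = V / R_total = 9.00 / 27.05 = 0.3327 A
Voltage across the parallel pair: V_p = I × R_p = 0.3327 × 25.55 = 8.501 V
R_B has V_p across it, so P = V_p²/R_B.
P_R_B = (8.501)² / 47.0 = 1.538 W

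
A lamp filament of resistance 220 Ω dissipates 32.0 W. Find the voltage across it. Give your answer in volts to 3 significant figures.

Inverting the appropriate power form: V = √(P R).
V = √(32.0 × 220) = 83.90 V

83.9 V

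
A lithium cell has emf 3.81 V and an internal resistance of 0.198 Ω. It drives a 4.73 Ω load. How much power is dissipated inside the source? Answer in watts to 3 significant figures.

0.118 W

The source's internal resistance is just another series element carrying I; its dissipation is I²r.
I = ε / (r + R) = 3.81 / (0.198 + 4.73) = 0.7731 A
P_int = I² r = (0.7731)² × 0.198 = 0.1184 W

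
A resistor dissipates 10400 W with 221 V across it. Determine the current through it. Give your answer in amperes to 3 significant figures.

Inverting the appropriate power form: I = P / V.
I = 10400 / 221 = 47.06 A

47.1 A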